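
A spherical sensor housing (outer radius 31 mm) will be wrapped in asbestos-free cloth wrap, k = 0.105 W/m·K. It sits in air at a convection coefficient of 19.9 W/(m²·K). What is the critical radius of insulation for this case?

r_cr ≈ 10.6 mm

For a sphere r_cr = 2k/h = 2×0.105/19.9
r_cr = 10.6 mm; since the bare radius (31 mm) is above r_cr, any added insulation will reduce heat loss.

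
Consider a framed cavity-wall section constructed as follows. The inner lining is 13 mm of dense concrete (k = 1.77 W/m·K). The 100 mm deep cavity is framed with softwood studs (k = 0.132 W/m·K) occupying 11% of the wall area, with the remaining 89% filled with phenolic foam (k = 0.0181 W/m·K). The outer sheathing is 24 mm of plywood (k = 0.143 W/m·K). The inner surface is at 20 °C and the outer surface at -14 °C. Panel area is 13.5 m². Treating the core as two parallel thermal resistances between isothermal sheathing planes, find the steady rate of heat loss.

Sheathing layers in series; stud and cavity paths in parallel between them.
R_inner = 0.013/(1.77×13.5) = 5.44×10^-4 K/W
R_stud  = 0.1/(0.132×0.11×13.5) = 0.5102 K/W
R_cav   = 0.1/(0.0181×0.89×13.5) = 0.4598 K/W
1/R_core = 1/R_stud + 1/R_cav → R_core = 0.2418 K/W
R_outer = 0.024/(0.143×13.5) = 0.01243 K/W
R_total = 0.2548 K/W
Q = ΔT/R_total = 34/0.2548

Q ≈ 133 W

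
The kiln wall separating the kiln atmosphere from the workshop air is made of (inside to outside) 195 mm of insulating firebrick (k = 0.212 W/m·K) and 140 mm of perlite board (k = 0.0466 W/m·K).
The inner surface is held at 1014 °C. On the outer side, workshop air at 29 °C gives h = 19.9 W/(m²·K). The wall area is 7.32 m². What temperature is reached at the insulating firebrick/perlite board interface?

T ≈ 786 °C

Thermal resistances in series:
R_insulating firebrick = L/(kA) = 0.195/(0.212×7.32) = 0.1257 K/W
R_perlite board = L/(kA) = 0.14/(0.0466×7.32) = 0.4104 K/W
R_outer film = 1/(h_o·A) = 1/(19.9×7.32) = 0.006865 K/W
R_total = 0.5429 K/W;  Q = ΔT/R_total = 985/0.5429 = 1814 W
T_interface = T_inner − Q·ΣR(inner→interface) = 1014 − 1810×0.1257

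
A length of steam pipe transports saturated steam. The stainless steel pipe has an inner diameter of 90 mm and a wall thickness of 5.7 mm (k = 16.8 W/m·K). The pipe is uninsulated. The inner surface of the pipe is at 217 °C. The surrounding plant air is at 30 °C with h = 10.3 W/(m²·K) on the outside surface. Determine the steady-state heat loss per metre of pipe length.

q′ ≈ 611 W/m

Treating each annulus and film as a series resistance:
R_stainless steel pipe wall = ln(50.7/45)/(2π×16.8×1) = 0.00113 K/W
R_outer film = 1/(h_o·2πr_oL) = 1/(10.3×2π×0.0507×1) = 0.3048 K/W
R_total = 0.3059 K/W
Q = ΔT/R_total = 187/0.3059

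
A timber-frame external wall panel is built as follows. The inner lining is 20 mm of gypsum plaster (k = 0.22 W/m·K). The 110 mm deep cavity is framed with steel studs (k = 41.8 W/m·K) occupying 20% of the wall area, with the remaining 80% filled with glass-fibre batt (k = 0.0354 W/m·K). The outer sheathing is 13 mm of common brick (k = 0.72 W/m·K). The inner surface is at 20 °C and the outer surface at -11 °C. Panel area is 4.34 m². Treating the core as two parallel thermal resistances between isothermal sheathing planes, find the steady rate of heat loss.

Q ≈ 1100 W

Sheathing layers in series; stud and cavity paths in parallel between them.
R_inner = 0.02/(0.22×4.34) = 0.02095 K/W
R_stud  = 0.11/(41.8×0.2×4.34) = 0.003032 K/W
R_cav   = 0.11/(0.0354×0.8×4.34) = 0.895 K/W
1/R_core = 1/R_stud + 1/R_cav → R_core = 0.003022 K/W
R_outer = 0.013/(0.72×4.34) = 0.00416 K/W
R_total = 0.02813 K/W
Q = ΔT/R_total = 31/0.02813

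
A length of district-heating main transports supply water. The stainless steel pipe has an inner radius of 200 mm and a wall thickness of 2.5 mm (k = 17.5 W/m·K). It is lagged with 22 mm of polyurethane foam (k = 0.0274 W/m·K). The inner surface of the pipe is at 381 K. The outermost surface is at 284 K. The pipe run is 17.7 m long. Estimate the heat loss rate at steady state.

Q ≈ 2870 W

Cylindrical conduction, so R = ln(r₂/r₁)/(2πkL) per layer, in series:
R_stainless steel pipe wall = ln(202.5/200)/(2π×17.5×17.7) = 6.383×10^-6 K/W
R_polyurethane foam = ln(224.5/202.5)/(2π×0.0274×17.7) = 0.03385 K/W
R_total = 0.03385 K/W
Q = ΔT/R_total = 97/0.03385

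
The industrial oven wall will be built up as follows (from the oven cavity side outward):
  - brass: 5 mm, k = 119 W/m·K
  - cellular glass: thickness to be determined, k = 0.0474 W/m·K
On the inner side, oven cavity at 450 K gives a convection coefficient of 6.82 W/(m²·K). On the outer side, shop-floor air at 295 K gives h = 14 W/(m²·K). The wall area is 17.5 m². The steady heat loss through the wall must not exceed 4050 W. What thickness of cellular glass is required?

L ≈ 21.4 mm

Series thermal resistances:
R_inner film = 1/(h_i·A) = 1/(6.82×17.5) = 0.008379 K/W
R_brass = L/(kA) = 0.005/(119×17.5) = 2.401×10^-6 K/W
R_outer film = 1/(h_o·A) = 1/(14×17.5) = 0.004082 K/W
Sum of the known resistances R_other = 0.01246 K/W
Required total resistance R_tot = ΔT/Q_allow = 155/4050 = 0.03827 K/W
R_cellular glass = R_tot − R_other = 0.02581 K/W
L = R·k·A = 0.02581×0.0474×17.5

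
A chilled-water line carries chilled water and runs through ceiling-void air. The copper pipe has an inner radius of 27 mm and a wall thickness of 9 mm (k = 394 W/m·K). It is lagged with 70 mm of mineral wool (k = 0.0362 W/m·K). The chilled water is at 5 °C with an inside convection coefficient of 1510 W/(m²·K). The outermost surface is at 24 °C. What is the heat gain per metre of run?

q′ ≈ 4 W/m

Cylindrical conduction, so R = ln(r₂/r₁)/(2πkL) per layer, in series:
R_inner film = 1/(h_i·2πr₁L) = 1/(1510×2π×0.027×1) = 0.003904 K/W
R_copper pipe wall = ln(36/27)/(2π×394×1) = 1.162×10^-4 K/W
R_mineral wool = ln(106/36)/(2π×0.0362×1) = 4.748 K/W
R_total = 4.752 K/W
Q = ΔT/R_total = 19/4.752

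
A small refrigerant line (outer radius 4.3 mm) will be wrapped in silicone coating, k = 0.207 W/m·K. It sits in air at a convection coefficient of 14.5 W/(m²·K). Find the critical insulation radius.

r_cr ≈ 14.3 mm

For a cylinder r_cr = k/h = 0.207/14.5
r_cr = 14.3 mm; since the bare radius (4.3 mm) is below r_cr, adding a thin layer of insulation will *increase* heat loss.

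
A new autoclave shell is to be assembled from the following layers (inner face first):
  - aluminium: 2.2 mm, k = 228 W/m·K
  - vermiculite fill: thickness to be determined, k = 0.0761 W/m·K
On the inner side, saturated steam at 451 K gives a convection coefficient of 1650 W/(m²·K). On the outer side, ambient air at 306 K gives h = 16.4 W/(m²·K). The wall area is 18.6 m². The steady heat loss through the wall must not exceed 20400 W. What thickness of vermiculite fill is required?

L ≈ 5.37 mm

Treating each layer as a thermal resistance in series:
R_inner film = 1/(h_i·A) = 1/(1650×18.6) = 3.258×10^-5 K/W
R_aluminium = L/(kA) = 0.0022/(228×18.6) = 5.188×10^-7 K/W
R_outer film = 1/(h_o·A) = 1/(16.4×18.6) = 0.003278 K/W
Sum of the known resistances R_other = 0.003311 K/W
Required total resistance R_tot = ΔT/Q_allow = 145/20400 = 0.007108 K/W
R_vermiculite fill = R_tot − R_other = 0.003796 K/W
L = R·k·A = 0.003796×0.0761×18.6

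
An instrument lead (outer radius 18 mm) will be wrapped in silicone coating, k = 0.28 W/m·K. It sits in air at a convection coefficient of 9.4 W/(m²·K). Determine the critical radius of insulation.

For a cylinder r_cr = k/h = 0.28/9.4
r_cr = 29.8 mm; since the bare radius (18 mm) is below r_cr, adding a thin layer of insulation will *increase* heat loss.

r_cr ≈ 29.8 mm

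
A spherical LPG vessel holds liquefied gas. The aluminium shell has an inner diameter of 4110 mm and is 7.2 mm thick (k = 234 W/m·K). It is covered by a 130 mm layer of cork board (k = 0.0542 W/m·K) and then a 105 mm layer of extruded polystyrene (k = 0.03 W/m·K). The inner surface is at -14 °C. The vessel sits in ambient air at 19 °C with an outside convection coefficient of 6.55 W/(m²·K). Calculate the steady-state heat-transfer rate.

Q ≈ 331 W

Spherical conduction: R = (1/r_in − 1/r_out)/(4πk) per layer; series-sum.
R_aluminium shell = (1/2.055 − 1/2.0622)/(4π×234) = 5.778×10^-7 K/W
R_cork board = (1/2.0622 − 1/2.1922)/(4π×0.0542) = 0.04222 K/W
R_extruded polystyrene = (1/2.1922 − 1/2.2972)/(4π×0.03) = 0.05531 K/W
R_outer film = 1/(h·4πr_o²) = 1/(6.55×4π×2.2972²) = 0.002302 K/W
R_total = 0.09983 K/W
Q = ΔT/R_total = 33/0.09983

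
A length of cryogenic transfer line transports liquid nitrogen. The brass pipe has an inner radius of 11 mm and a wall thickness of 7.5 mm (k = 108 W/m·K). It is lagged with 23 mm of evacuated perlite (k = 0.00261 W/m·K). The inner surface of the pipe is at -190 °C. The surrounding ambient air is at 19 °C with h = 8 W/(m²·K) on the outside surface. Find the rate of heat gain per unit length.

Treating each annulus and film as a series resistance:
R_brass pipe wall = ln(18.5/11)/(2π×108×1) = 7.661×10^-4 K/W
R_evacuated perlite = ln(41.5/18.5)/(2π×0.00261×1) = 49.27 K/W
R_outer film = 1/(h_o·2πr_oL) = 1/(8×2π×0.0415×1) = 0.4794 K/W
R_total = 49.75 K/W
Q = ΔT/R_total = 209/49.75

q′ ≈ 4.2 W/m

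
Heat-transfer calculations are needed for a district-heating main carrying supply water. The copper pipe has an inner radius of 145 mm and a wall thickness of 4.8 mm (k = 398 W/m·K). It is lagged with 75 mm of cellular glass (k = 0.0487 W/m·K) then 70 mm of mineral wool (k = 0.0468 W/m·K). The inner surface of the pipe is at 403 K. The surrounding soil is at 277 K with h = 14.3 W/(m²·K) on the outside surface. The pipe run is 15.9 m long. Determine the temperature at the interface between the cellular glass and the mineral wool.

For a radial system each layer contributes R = ln(r_out/r_in)/(2πkL); films add R = 1/(hA).
R_copper pipe wall = ln(149.8/145)/(2π×398×15.9) = 8.191×10^-7 K/W
R_cellular glass = ln(224.8/149.8)/(2π×0.0487×15.9) = 0.08343 K/W
R_mineral wool = ln(294.8/224.8)/(2π×0.0468×15.9) = 0.05798 K/W
R_outer film = 1/(h_o·2πr_oL) = 1/(14.3×2π×0.2948×15.9) = 0.002374 K/W
R_total = 0.1438 K/W
Q = ΔT/R_total = 126/0.1438
Q = 876 W
T_interface = T_inner − Q·ΣR(inner→interface) = 403 − 876×0.08343

T ≈ 330 K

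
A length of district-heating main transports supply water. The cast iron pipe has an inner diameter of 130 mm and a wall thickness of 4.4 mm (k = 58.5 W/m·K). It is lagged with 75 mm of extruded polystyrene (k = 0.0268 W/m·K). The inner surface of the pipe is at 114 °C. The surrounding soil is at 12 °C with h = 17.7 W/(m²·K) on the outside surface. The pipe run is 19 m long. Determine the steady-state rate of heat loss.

Per-layer cylindrical resistances, series-summed:
R_cast iron pipe wall = ln(69.4/65)/(2π×58.5×19) = 9.379×10^-6 K/W
R_extruded polystyrene = ln(144.4/69.4)/(2π×0.0268×19) = 0.229 K/W
R_outer film = 1/(h_o·2πr_oL) = 1/(17.7×2π×0.1444×19) = 0.003277 K/W
R_total = 0.2323 K/W
Q = ΔT/R_total = 102/0.2323

Q ≈ 439 W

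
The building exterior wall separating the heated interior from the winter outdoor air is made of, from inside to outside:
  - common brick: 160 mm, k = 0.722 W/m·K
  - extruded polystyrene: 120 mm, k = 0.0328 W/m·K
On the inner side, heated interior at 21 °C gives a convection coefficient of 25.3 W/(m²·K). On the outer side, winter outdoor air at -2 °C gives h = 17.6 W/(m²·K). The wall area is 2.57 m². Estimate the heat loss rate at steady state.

Series thermal resistances:
R_inner film = 1/(h_i·A) = 1/(25.3×2.57) = 0.01538 K/W
R_common brick = L/(kA) = 0.16/(0.722×2.57) = 0.08623 K/W
R_extruded polystyrene = L/(kA) = 0.12/(0.0328×2.57) = 1.424 K/W
R_outer film = 1/(h_o·A) = 1/(17.6×2.57) = 0.02211 K/W
R_total = 1.547 K/W
Q = ΔT / R_total = 23 / 1.547

Q ≈ 14.9 W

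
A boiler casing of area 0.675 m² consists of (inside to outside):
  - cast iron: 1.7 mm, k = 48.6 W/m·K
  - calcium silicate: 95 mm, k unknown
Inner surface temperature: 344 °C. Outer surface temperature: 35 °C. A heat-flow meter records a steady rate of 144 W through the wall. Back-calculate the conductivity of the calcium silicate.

Model the wall as resistances in series:
R_cast iron = L/(kA) = 0.0017/(48.6×0.675) = 5.182×10^-5 K/W
Sum of known resistances R_other = 5.182×10^-5 K/W
Total R = ΔT/Q = 309/144 = 2.146 K/W
R_calcium silicate = R_total − R_other = 2.146 K/W
k = L/(R·A) = 0.095/(2.146×0.675)

k ≈ 0.0656 W/(m·K)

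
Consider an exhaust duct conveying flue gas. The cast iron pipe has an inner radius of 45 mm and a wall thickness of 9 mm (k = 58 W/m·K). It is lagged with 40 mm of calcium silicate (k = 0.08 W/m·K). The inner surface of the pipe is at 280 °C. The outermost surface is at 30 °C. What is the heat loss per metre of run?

q′ ≈ 227 W/m

Per-layer cylindrical resistances, series-summed:
R_cast iron pipe wall = ln(54/45)/(2π×58×1) = 5.003×10^-4 K/W
R_calcium silicate = ln(94/54)/(2π×0.08×1) = 1.103 K/W
R_total = 1.103 K/W
Q = ΔT/R_total = 250/1.103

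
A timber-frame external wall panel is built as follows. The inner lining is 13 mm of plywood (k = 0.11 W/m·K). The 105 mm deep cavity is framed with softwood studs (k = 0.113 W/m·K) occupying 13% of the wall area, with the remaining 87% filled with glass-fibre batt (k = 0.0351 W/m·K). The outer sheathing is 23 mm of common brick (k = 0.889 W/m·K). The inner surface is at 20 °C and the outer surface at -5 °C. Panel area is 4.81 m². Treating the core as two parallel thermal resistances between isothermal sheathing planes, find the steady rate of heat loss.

Sheathing layers in series; stud and cavity paths in parallel between them.
R_inner = 0.013/(0.11×4.81) = 0.02457 K/W
R_stud  = 0.105/(0.113×0.13×4.81) = 1.486 K/W
R_cav   = 0.105/(0.0351×0.87×4.81) = 0.7149 K/W
1/R_core = 1/R_stud + 1/R_cav → R_core = 0.4827 K/W
R_outer = 0.023/(0.889×4.81) = 0.005379 K/W
R_total = 0.5126 K/W
Q = ΔT/R_total = 25/0.5126

Q ≈ 48.8 W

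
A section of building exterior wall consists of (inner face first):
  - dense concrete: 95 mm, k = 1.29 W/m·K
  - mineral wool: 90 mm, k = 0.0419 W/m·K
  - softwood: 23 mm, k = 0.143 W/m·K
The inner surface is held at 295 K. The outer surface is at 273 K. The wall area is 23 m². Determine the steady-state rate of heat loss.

Model the wall as resistances in series:
R_dense concrete = L/(kA) = 0.095/(1.29×23) = 0.003202 K/W
R_mineral wool = L/(kA) = 0.09/(0.0419×23) = 0.09339 K/W
R_softwood = L/(kA) = 0.023/(0.143×23) = 0.006993 K/W
R_total = 0.1036 K/W
Q = ΔT / R_total = 22 / 0.1036

Q ≈ 212 W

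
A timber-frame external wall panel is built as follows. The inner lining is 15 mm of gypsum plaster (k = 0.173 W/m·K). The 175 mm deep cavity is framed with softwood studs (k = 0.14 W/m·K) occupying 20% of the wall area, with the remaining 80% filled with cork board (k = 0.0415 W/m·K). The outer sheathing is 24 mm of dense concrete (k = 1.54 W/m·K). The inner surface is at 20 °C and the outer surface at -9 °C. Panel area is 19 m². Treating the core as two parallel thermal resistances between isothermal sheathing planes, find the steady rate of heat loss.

Q ≈ 186 W

Sheathing layers in series; stud and cavity paths in parallel between them.
R_inner = 0.015/(0.173×19) = 0.004563 K/W
R_stud  = 0.175/(0.14×0.2×19) = 0.3289 K/W
R_cav   = 0.175/(0.0415×0.8×19) = 0.2774 K/W
1/R_core = 1/R_stud + 1/R_cav → R_core = 0.1505 K/W
R_outer = 0.024/(1.54×19) = 8.202×10^-4 K/W
R_total = 0.1559 K/W
Q = ΔT/R_total = 29/0.1559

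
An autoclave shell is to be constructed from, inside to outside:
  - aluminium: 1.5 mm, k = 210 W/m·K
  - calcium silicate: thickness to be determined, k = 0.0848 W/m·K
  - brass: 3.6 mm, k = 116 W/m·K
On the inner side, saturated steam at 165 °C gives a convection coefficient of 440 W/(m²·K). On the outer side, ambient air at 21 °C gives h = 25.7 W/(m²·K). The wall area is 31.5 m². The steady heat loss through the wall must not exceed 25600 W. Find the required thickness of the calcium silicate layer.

Model the wall as resistances in series:
R_inner film = 1/(h_i·A) = 1/(440×31.5) = 7.215×10^-5 K/W
R_aluminium = L/(kA) = 0.0015/(210×31.5) = 2.268×10^-7 K/W
R_brass = L/(kA) = 0.0036/(116×31.5) = 9.852×10^-7 K/W
R_outer film = 1/(h_o·A) = 1/(25.7×31.5) = 0.001235 K/W
Sum of the known resistances R_other = 0.001309 K/W
Required total resistance R_tot = ΔT/Q_allow = 144/25600 = 0.005625 K/W
R_calcium silicate = R_tot − R_other = 0.004316 K/W
L = R·k·A = 0.004316×0.0848×31.5

L ≈ 11.5 mm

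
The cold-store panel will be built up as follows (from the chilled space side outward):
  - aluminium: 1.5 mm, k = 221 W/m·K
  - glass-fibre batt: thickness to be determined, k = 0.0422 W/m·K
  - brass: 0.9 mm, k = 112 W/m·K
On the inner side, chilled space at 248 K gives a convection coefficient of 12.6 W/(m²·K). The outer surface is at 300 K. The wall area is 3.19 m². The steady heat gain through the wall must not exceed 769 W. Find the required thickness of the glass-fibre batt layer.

Thermal resistances in series:
R_inner film = 1/(h_i·A) = 1/(12.6×3.19) = 0.02488 K/W
R_aluminium = L/(kA) = 0.0015/(221×3.19) = 2.128×10^-6 K/W
R_brass = L/(kA) = 0.0009/(112×3.19) = 2.519×10^-6 K/W
Sum of the known resistances R_other = 0.02488 K/W
Required total resistance R_tot = ΔT/Q_allow = 52/769 = 0.06762 K/W
R_glass-fibre batt = R_tot − R_other = 0.04274 K/W
L = R·k·A = 0.04274×0.0422×3.19

L ≈ 5.75 mm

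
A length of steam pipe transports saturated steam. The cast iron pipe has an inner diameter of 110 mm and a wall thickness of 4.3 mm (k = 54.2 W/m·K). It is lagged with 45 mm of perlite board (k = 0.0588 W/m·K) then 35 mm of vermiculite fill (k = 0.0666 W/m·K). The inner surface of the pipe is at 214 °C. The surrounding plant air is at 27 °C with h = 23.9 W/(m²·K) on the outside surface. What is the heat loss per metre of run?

Radial resistances (cylindrical: R_cond = ln(r_o/r_i)/(2πkL), R_conv = 1/(h·2πrL)):
R_cast iron pipe wall = ln(59.3/55)/(2π×54.2×1) = 2.21×10^-4 K/W
R_perlite board = ln(104.3/59.3)/(2π×0.0588×1) = 1.528 K/W
R_vermiculite fill = ln(139.3/104.3)/(2π×0.0666×1) = 0.6915 K/W
R_outer film = 1/(h_o·2πr_oL) = 1/(23.9×2π×0.1393×1) = 0.0478 K/W
R_total = 2.268 K/W
Q = ΔT/R_total = 187/2.268

q′ ≈ 82.5 W/m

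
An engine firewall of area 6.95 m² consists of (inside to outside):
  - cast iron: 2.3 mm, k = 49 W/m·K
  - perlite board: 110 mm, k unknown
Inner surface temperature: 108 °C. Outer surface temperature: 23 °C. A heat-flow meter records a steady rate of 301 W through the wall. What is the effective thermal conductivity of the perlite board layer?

k ≈ 0.056 W/(m·K)

Model the wall as resistances in series:
R_cast iron = L/(kA) = 0.0023/(49×6.95) = 6.754×10^-6 K/W
Sum of known resistances R_other = 6.754×10^-6 K/W
Total R = ΔT/Q = 85/301 = 0.2824 K/W
R_perlite board = R_total − R_other = 0.2824 K/W
k = L/(R·A) = 0.11/(0.2824×6.95)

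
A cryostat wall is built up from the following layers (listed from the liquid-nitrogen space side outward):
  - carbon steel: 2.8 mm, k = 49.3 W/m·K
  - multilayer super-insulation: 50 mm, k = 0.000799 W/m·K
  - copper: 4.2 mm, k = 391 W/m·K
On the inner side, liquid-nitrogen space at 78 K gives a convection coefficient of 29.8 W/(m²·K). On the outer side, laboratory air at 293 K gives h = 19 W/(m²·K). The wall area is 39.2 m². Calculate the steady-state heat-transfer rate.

Q ≈ 134 W

Series thermal resistances:
R_inner film = 1/(h_i·A) = 1/(29.8×39.2) = 8.56×10^-4 K/W
R_carbon steel = L/(kA) = 0.0028/(49.3×39.2) = 1.449×10^-6 K/W
R_multilayer super-insulation = L/(kA) = 0.05/(0.000799×39.2) = 1.596 K/W
R_copper = L/(kA) = 0.0042/(391×39.2) = 2.74×10^-7 K/W
R_outer film = 1/(h_o·A) = 1/(19×39.2) = 0.001343 K/W
R_total = 1.599 K/W
Q = ΔT / R_total = 215 / 1.599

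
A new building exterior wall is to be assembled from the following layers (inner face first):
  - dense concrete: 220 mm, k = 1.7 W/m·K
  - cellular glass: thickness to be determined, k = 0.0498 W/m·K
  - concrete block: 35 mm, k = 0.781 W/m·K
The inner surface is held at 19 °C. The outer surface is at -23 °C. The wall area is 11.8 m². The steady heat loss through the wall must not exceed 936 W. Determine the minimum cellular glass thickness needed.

Using the resistance-network approach (series):
R_dense concrete = L/(kA) = 0.22/(1.7×11.8) = 0.01097 K/W
R_concrete block = L/(kA) = 0.035/(0.781×11.8) = 0.003798 K/W
Sum of the known resistances R_other = 0.01476 K/W
Required total resistance R_tot = ΔT/Q_allow = 42/936 = 0.04487 K/W
R_cellular glass = R_tot − R_other = 0.03011 K/W
L = R·k·A = 0.03011×0.0498×11.8

L ≈ 17.7 mm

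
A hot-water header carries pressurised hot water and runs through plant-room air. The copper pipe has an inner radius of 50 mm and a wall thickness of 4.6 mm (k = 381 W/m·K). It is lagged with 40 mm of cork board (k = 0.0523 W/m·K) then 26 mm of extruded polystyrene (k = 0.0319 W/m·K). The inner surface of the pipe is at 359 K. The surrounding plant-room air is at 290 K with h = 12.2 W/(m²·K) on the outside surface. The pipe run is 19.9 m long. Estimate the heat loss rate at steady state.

Q ≈ 459 W

Cylindrical conduction, so R = ln(r₂/r₁)/(2πkL) per layer, in series:
R_copper pipe wall = ln(54.6/50)/(2π×381×19.9) = 1.847×10^-6 K/W
R_cork board = ln(94.6/54.6)/(2π×0.0523×19.9) = 0.08405 K/W
R_extruded polystyrene = ln(120.6/94.6)/(2π×0.0319×19.9) = 0.06088 K/W
R_outer film = 1/(h_o·2πr_oL) = 1/(12.2×2π×0.1206×19.9) = 0.005436 K/W
R_total = 0.1504 K/W
Q = ΔT/R_total = 69/0.1504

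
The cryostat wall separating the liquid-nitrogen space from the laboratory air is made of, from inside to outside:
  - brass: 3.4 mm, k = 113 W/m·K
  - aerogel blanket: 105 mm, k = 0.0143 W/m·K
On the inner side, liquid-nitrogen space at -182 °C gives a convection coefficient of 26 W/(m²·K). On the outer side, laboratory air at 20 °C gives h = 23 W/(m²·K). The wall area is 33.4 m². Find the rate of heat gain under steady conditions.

Using the resistance-network approach (series):
R_inner film = 1/(h_i·A) = 1/(26×33.4) = 0.001152 K/W
R_brass = L/(kA) = 0.0034/(113×33.4) = 9.009×10^-7 K/W
R_aerogel blanket = L/(kA) = 0.105/(0.0143×33.4) = 0.2198 K/W
R_outer film = 1/(h_o·A) = 1/(23×33.4) = 0.001302 K/W
R_total = 0.2223 K/W
Q = ΔT / R_total = 202 / 0.2223

Q ≈ 909 W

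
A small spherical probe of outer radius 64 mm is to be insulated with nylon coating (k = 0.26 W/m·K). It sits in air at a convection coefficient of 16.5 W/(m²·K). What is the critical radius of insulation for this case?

For a sphere r_cr = 2k/h = 2×0.26/16.5
r_cr = 31.5 mm; since the bare radius (64 mm) is above r_cr, any added insulation will reduce heat loss.

r_cr ≈ 31.5 mm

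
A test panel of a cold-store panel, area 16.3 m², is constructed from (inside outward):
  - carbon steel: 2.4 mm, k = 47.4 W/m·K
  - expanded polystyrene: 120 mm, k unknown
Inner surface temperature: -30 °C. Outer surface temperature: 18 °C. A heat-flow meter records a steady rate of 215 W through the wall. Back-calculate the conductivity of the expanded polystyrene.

Series thermal resistances:
R_carbon steel = L/(kA) = 0.0024/(47.4×16.3) = 3.106×10^-6 K/W
Sum of known resistances R_other = 3.106×10^-6 K/W
Total R = ΔT/Q = 48/215 = 0.2233 K/W
R_expanded polystyrene = R_total − R_other = 0.2233 K/W
k = L/(R·A) = 0.12/(0.2233×16.3)

k ≈ 0.033 W/(m·K)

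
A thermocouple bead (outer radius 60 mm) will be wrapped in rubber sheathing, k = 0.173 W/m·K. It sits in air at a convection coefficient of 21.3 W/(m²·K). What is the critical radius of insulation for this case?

For a sphere r_cr = 2k/h = 2×0.173/21.3
r_cr = 16.2 mm; since the bare radius (60 mm) is above r_cr, any added insulation will reduce heat loss.

r_cr ≈ 16.2 mm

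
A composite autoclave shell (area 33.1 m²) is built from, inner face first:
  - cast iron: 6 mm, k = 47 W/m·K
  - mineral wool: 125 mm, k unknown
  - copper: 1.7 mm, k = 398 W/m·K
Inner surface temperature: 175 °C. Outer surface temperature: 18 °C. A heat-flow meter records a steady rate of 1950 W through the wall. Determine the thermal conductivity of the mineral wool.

Series thermal resistances:
R_cast iron = L/(kA) = 0.006/(47×33.1) = 3.857×10^-6 K/W
R_copper = L/(kA) = 0.0017/(398×33.1) = 1.29×10^-7 K/W
Sum of known resistances R_other = 3.986×10^-6 K/W
Total R = ΔT/Q = 157/1950 = 0.08051 K/W
R_mineral wool = R_total − R_other = 0.08051 K/W
k = L/(R·A) = 0.125/(0.08051×33.1)

k ≈ 0.0469 W/(m·K)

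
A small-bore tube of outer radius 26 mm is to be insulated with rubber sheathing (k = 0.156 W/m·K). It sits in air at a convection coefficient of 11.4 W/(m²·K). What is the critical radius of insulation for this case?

r_cr ≈ 13.7 mm

For a cylinder r_cr = k/h = 0.156/11.4
r_cr = 13.7 mm; since the bare radius (26 mm) is above r_cr, any added insulation will reduce heat loss.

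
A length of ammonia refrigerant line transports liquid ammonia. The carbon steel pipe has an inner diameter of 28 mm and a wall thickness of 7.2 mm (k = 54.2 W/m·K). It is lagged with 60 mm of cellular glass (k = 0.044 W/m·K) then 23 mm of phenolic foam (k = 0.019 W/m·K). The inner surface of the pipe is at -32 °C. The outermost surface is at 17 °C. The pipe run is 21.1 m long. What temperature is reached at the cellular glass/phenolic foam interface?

T ≈ 2.27 °C

Treating each annulus and film as a series resistance:
R_carbon steel pipe wall = ln(21.2/14)/(2π×54.2×21.1) = 5.775×10^-5 K/W
R_cellular glass = ln(81.2/21.2)/(2π×0.044×21.1) = 0.2302 K/W
R_phenolic foam = ln(104.2/81.2)/(2π×0.019×21.1) = 0.09901 K/W
R_total = 0.3293 K/W
Q = ΔT/R_total = 49/0.3293
Q = 149 W
T_interface = T_inner + Q·ΣR(inner→interface) = -32 + 149×0.2303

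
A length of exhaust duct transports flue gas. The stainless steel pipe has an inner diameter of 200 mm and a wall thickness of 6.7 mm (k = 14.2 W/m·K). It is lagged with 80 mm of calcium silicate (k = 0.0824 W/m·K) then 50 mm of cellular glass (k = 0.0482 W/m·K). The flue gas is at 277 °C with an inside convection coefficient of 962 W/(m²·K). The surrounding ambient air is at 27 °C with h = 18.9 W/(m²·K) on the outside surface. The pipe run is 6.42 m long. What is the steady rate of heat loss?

Radial resistances (cylindrical: R_cond = ln(r_o/r_i)/(2πkL), R_conv = 1/(h·2πrL)):
R_inner film = 1/(h_i·2πr₁L) = 1/(962×2π×0.1×6.42) = 2.577×10^-4 K/W
R_stainless steel pipe wall = ln(106.7/100)/(2π×14.2×6.42) = 1.132×10^-4 K/W
R_calcium silicate = ln(186.7/106.7)/(2π×0.0824×6.42) = 0.1683 K/W
R_cellular glass = ln(236.7/186.7)/(2π×0.0482×6.42) = 0.122 K/W
R_outer film = 1/(h_o·2πr_oL) = 1/(18.9×2π×0.2367×6.42) = 0.005541 K/W
R_total = 0.2963 K/W
Q = ΔT/R_total = 250/0.2963

Q ≈ 844 W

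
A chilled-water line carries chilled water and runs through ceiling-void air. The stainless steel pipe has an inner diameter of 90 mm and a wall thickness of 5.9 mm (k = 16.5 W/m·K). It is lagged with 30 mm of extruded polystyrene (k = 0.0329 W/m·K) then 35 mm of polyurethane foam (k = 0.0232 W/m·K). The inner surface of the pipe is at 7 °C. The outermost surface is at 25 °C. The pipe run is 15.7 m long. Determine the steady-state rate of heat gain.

Cylindrical conduction, so R = ln(r₂/r₁)/(2πkL) per layer, in series:
R_stainless steel pipe wall = ln(50.9/45)/(2π×16.5×15.7) = 7.569×10^-5 K/W
R_extruded polystyrene = ln(80.9/50.9)/(2π×0.0329×15.7) = 0.1428 K/W
R_polyurethane foam = ln(115.9/80.9)/(2π×0.0232×15.7) = 0.1571 K/W
R_total = 0.2999 K/W
Q = ΔT/R_total = 18/0.2999

Q ≈ 60 W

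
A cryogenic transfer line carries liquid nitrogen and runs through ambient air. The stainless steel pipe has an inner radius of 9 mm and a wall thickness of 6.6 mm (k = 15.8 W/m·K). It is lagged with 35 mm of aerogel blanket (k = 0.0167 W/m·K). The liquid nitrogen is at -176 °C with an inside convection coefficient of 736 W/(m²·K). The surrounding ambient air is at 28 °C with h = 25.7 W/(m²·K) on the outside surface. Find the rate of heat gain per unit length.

Per-layer cylindrical resistances, series-summed:
R_inner film = 1/(h_i·2πr₁L) = 1/(736×2π×0.009×1) = 0.02403 K/W
R_stainless steel pipe wall = ln(15.6/9)/(2π×15.8×1) = 0.005541 K/W
R_aerogel blanket = ln(50.6/15.6)/(2π×0.0167×1) = 11.21 K/W
R_outer film = 1/(h_o·2πr_oL) = 1/(25.7×2π×0.0506×1) = 0.1224 K/W
R_total = 11.37 K/W
Q = ΔT/R_total = 204/11.37

q′ ≈ 17.9 W/m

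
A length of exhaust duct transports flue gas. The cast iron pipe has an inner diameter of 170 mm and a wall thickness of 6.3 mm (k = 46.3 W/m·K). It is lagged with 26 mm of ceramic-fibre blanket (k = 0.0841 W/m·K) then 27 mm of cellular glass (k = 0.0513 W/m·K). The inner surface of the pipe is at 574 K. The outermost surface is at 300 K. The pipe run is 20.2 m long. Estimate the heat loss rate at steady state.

Q ≈ 4950 W

For a radial system each layer contributes R = ln(r_out/r_in)/(2πkL); films add R = 1/(hA).
R_cast iron pipe wall = ln(91.3/85)/(2π×46.3×20.2) = 1.217×10^-5 K/W
R_ceramic-fibre blanket = ln(117.3/91.3)/(2π×0.0841×20.2) = 0.02348 K/W
R_cellular glass = ln(144.3/117.3)/(2π×0.0513×20.2) = 0.03182 K/W
R_total = 0.05531 K/W
Q = ΔT/R_total = 274/0.05531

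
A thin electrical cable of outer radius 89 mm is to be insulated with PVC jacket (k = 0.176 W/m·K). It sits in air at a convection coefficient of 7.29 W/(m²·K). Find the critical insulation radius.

r_cr ≈ 24.1 mm

For a cylinder r_cr = k/h = 0.176/7.29
r_cr = 24.1 mm; since the bare radius (89 mm) is above r_cr, any added insulation will reduce heat loss.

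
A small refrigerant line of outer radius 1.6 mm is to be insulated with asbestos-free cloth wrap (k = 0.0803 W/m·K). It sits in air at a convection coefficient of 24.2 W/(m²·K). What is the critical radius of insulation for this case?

r_cr ≈ 3.32 mm

For a cylinder r_cr = k/h = 0.0803/24.2
r_cr = 3.32 mm; since the bare radius (1.6 mm) is below r_cr, adding a thin layer of insulation will *increase* heat loss.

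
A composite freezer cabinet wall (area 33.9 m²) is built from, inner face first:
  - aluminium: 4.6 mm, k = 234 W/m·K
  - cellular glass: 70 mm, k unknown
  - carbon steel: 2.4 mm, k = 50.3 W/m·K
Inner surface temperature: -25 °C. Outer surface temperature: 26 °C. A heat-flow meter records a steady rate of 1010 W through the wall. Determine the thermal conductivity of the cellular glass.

k ≈ 0.0409 W/(m·K)

Using the resistance-network approach (series):
R_aluminium = L/(kA) = 0.0046/(234×33.9) = 5.799×10^-7 K/W
R_carbon steel = L/(kA) = 0.0024/(50.3×33.9) = 1.407×10^-6 K/W
Sum of known resistances R_other = 1.987×10^-6 K/W
Total R = ΔT/Q = 51/1010 = 0.0505 K/W
R_cellular glass = R_total − R_other = 0.05049 K/W
k = L/(R·A) = 0.07/(0.05049×33.9)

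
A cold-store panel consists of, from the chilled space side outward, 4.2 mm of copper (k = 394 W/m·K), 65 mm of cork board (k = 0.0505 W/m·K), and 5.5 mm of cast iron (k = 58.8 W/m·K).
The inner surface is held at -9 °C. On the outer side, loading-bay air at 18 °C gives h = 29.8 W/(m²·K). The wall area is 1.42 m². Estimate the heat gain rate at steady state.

Series thermal resistances:
R_copper = L/(kA) = 0.0042/(394×1.42) = 7.507×10^-6 K/W
R_cork board = L/(kA) = 0.065/(0.0505×1.42) = 0.9064 K/W
R_cast iron = L/(kA) = 0.0055/(58.8×1.42) = 6.587×10^-5 K/W
R_outer film = 1/(h_o·A) = 1/(29.8×1.42) = 0.02363 K/W
R_total = 0.9301 K/W
Q = ΔT / R_total = 27 / 0.9301

Q ≈ 29 W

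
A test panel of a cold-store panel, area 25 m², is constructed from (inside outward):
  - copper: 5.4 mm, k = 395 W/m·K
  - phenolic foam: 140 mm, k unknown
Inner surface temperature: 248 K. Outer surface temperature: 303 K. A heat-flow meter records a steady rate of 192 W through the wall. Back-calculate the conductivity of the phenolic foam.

k ≈ 0.0195 W/(m·K)

Thermal resistances in series:
R_copper = L/(kA) = 0.0054/(395×25) = 5.468×10^-7 K/W
Sum of known resistances R_other = 5.468×10^-7 K/W
Total R = ΔT/Q = 55/192 = 0.2865 K/W
R_phenolic foam = R_total − R_other = 0.2865 K/W
k = L/(R·A) = 0.14/(0.2865×25)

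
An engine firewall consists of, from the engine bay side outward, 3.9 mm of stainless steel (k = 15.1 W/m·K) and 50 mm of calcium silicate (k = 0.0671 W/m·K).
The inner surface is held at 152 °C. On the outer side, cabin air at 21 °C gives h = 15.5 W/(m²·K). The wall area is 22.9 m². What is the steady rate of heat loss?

Q ≈ 3700 W

Series thermal resistances:
R_stainless steel = L/(kA) = 0.0039/(15.1×22.9) = 1.128×10^-5 K/W
R_calcium silicate = L/(kA) = 0.05/(0.0671×22.9) = 0.03254 K/W
R_outer film = 1/(h_o·A) = 1/(15.5×22.9) = 0.002817 K/W
R_total = 0.03537 K/W
Q = ΔT / R_total = 131 / 0.03537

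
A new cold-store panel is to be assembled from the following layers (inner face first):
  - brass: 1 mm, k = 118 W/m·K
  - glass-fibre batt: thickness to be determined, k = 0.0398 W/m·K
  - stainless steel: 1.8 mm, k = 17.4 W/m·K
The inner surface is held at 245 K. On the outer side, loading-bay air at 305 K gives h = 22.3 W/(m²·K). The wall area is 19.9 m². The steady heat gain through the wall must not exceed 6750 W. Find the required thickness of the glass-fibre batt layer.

L ≈ 5.25 mm

Using the resistance-network approach (series):
R_brass = L/(kA) = 0.001/(118×19.9) = 4.259×10^-7 K/W
R_stainless steel = L/(kA) = 0.0018/(17.4×19.9) = 5.198×10^-6 K/W
R_outer film = 1/(h_o·A) = 1/(22.3×19.9) = 0.002253 K/W
Sum of the known resistances R_other = 0.002259 K/W
Required total resistance R_tot = ΔT/Q_allow = 60/6750 = 0.008889 K/W
R_glass-fibre batt = R_tot − R_other = 0.00663 K/W
L = R·k·A = 0.00663×0.0398×19.9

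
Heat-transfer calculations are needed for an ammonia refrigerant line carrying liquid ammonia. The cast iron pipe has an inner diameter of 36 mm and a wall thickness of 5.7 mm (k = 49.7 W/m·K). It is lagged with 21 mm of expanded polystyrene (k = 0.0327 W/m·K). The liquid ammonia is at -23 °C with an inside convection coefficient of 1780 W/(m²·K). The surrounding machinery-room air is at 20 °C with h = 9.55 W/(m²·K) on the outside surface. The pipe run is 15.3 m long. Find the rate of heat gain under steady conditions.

Q ≈ 190 W

For a radial system each layer contributes R = ln(r_out/r_in)/(2πkL); films add R = 1/(hA).
R_inner film = 1/(h_i·2πr₁L) = 1/(1780×2π×0.018×15.3) = 3.247×10^-4 K/W
R_cast iron pipe wall = ln(23.7/18)/(2π×49.7×15.3) = 5.758×10^-5 K/W
R_expanded polystyrene = ln(44.7/23.7)/(2π×0.0327×15.3) = 0.2018 K/W
R_outer film = 1/(h_o·2πr_oL) = 1/(9.55×2π×0.0447×15.3) = 0.02437 K/W
R_total = 0.2266 K/W
Q = ΔT/R_total = 43/0.2266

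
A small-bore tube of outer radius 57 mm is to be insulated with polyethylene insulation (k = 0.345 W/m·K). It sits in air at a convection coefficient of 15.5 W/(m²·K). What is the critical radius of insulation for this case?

r_cr ≈ 22.3 mm

For a cylinder r_cr = k/h = 0.345/15.5
r_cr = 22.3 mm; since the bare radius (57 mm) is above r_cr, any added insulation will reduce heat loss.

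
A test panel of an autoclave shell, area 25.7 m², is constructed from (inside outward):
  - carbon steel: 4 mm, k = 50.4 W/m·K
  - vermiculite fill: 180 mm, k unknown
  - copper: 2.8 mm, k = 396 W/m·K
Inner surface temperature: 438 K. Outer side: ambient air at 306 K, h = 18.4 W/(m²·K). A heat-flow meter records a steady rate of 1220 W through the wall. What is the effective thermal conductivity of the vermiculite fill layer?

k ≈ 0.066 W/(m·K)

Thermal resistances in series:
R_carbon steel = L/(kA) = 0.004/(50.4×25.7) = 3.088×10^-6 K/W
R_copper = L/(kA) = 0.0028/(396×25.7) = 2.751×10^-7 K/W
R_outer film = 1/(h_o·A) = 1/(18.4×25.7) = 0.002115 K/W
Sum of known resistances R_other = 0.002118 K/W
Total R = ΔT/Q = 132/1220 = 0.1082 K/W
R_vermiculite fill = R_total − R_other = 0.1061 K/W
k = L/(R·A) = 0.18/(0.1061×25.7)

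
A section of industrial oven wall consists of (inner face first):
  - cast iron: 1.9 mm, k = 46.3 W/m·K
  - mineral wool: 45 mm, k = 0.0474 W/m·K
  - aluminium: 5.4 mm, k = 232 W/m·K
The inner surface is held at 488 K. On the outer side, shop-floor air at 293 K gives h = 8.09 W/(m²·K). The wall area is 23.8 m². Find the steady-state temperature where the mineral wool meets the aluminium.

T ≈ 315 K

Using the resistance-network approach (series):
R_cast iron = L/(kA) = 0.0019/(46.3×23.8) = 1.724×10^-6 K/W
R_mineral wool = L/(kA) = 0.045/(0.0474×23.8) = 0.03989 K/W
R_aluminium = L/(kA) = 0.0054/(232×23.8) = 9.78×10^-7 K/W
R_outer film = 1/(h_o·A) = 1/(8.09×23.8) = 0.005194 K/W
R_total = 0.04509 K/W;  Q = ΔT/R_total = 195/0.04509 = 4325 W
T_interface = T_inner − Q·ΣR(inner→interface) = 488 − 4330×0.03989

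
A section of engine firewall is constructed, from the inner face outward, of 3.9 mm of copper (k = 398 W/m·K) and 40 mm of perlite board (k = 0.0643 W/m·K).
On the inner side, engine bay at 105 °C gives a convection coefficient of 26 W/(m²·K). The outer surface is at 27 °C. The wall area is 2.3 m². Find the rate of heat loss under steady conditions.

Q ≈ 272 W

Treating each layer as a thermal resistance in series:
R_inner film = 1/(h_i·A) = 1/(26×2.3) = 0.01672 K/W
R_copper = L/(kA) = 0.0039/(398×2.3) = 4.26×10^-6 K/W
R_perlite board = L/(kA) = 0.04/(0.0643×2.3) = 0.2705 K/W
R_total = 0.2872 K/W
Q = ΔT / R_total = 78 / 0.2872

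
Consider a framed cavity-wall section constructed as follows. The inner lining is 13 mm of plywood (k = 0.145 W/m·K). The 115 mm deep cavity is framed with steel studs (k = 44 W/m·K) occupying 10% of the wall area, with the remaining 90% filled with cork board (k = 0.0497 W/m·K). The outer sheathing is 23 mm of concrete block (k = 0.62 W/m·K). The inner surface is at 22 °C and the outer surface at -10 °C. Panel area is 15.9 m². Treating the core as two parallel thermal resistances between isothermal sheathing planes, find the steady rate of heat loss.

Q ≈ 3330 W

Sheathing layers in series; stud and cavity paths in parallel between them.
R_inner = 0.013/(0.145×15.9) = 0.005639 K/W
R_stud  = 0.115/(44×0.1×15.9) = 0.001644 K/W
R_cav   = 0.115/(0.0497×0.9×15.9) = 0.1617 K/W
1/R_core = 1/R_stud + 1/R_cav → R_core = 0.001627 K/W
R_outer = 0.023/(0.62×15.9) = 0.002333 K/W
R_total = 0.009599 K/W
Q = ΔT/R_total = 32/0.009599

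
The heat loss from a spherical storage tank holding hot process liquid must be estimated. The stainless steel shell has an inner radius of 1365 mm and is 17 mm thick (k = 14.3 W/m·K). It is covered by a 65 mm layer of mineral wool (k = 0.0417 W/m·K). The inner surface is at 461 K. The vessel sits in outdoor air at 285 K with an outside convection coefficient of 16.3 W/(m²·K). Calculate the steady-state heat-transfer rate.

For a spherical shell R = (1/r₁ − 1/r₂)/(4πk); film R = 1/(h·4πr²). In series:
R_stainless steel shell = (1/1.365 − 1/1.382)/(4π×14.3) = 5.015×10^-5 K/W
R_mineral wool = (1/1.382 − 1/1.447)/(4π×0.0417) = 0.06203 K/W
R_outer film = 1/(h·4πr_o²) = 1/(16.3×4π×1.447²) = 0.002332 K/W
R_total = 0.06441 K/W
Q = ΔT/R_total = 176/0.06441

Q ≈ 2730 W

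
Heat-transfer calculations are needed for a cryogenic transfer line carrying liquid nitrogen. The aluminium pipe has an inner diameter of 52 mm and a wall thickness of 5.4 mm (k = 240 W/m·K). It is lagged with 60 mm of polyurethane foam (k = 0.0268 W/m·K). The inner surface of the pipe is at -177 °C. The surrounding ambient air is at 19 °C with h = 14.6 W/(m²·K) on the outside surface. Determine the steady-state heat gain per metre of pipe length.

Treating each annulus and film as a series resistance:
R_aluminium pipe wall = ln(31.4/26)/(2π×240×1) = 1.251×10^-4 K/W
R_polyurethane foam = ln(91.4/31.4)/(2π×0.0268×1) = 6.345 K/W
R_outer film = 1/(h_o·2πr_oL) = 1/(14.6×2π×0.0914×1) = 0.1193 K/W
R_total = 6.464 K/W
Q = ΔT/R_total = 196/6.464

q′ ≈ 30.3 W/m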